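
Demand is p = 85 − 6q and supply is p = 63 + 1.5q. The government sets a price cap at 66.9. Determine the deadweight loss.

0.42

Competitive equilibrium: 85 − 6q = 63 + 1.5q → q* = 2.9333, p* = 67.4.
At the ceiling p = 66.9, quantity supplied = (66.9 − 63)/1.5 = 2.6.
Willingness to pay at q' = 2.6: 85 − 6·2.6 = 69.4.
Δq = 2.9333 − 2.6 = 0.3333; wedge = 69.4 − 66.9 = 2.5.
Deadweight loss = ½ × 0.3333 × 2.5 = 0.42.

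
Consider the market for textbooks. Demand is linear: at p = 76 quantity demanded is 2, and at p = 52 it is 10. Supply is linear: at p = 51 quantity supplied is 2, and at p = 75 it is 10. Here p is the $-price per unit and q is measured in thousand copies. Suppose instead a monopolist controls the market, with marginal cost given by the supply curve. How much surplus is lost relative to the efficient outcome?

Demand slope = (52 − 76)/(10 − 2) = −3, so p = 82 − 3q.
Supply slope = (75 − 51)/(10 − 2) = 3, so p = 45 + 3q.
Competitive equilibrium: 82 − 3q = 45 + 3q → q* = 6.1667, p* = 63.5.
Marginal revenue: MR = 82 − 6q. Set MR = MC: 82 − 6q = 45 + 3q → q_m = 4.1111.
Price p_m = 82 − 3·4.1111 = 69.6667; MC(q_m) = 45 + 3·4.1111 = 57.3333.
Competitive q* = 6.1667, so Δq = 2.0556; wedge = 69.6667 − 57.3333 = 12.3334.
DWL = ½ × 2.0556 × 12.3334 = $12.68 thousand.

$12.68 thousand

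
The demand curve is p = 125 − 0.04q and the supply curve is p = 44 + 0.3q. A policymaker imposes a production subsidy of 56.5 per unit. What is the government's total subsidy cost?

22849.26

Competitive equilibrium: 125 − 0.04q = 44 + 0.3q → q* = 238.23529, p* = 115.47059.
The subsidy lowers effective supply by 56.5: p = 0.3q − 12.5.
New quantity: 125 − 0.04q = 0.3q − 12.5 → q' = 404.41176.
Total subsidy cost = 56.5 × 404.41176 = 22849.26.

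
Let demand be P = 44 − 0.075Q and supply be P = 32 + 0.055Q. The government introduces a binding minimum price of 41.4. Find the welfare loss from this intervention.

Competitive equilibrium: 44 − 0.075Q = 32 + 0.055Q → Q* = 92.3077, P* = 37.0769.
At the floor P = 41.4, quantity demanded = (44 − 41.4)/0.075 = 34.6667.
Sellers' marginal cost at Q' = 34.6667: 32 + 0.055·34.6667 = 33.9067.
ΔQ = 92.3077 − 34.6667 = 57.641; wedge = 41.4 − 33.9067 = 7.4933.
DWL = ½ × 57.641 × 7.4933 = 215.96.

215.96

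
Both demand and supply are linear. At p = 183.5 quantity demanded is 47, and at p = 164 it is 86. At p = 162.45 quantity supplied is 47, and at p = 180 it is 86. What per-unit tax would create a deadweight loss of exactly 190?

Demand slope = (164 − 183.5)/(86 − 47) = −0.5, so p = 207 − 0.5q.
Supply slope = (180 − 162.45)/(86 − 47) = 0.45, so p = 141.3 + 0.45q.
Competitive equilibrium: 207 − 0.5q = 141.3 + 0.45q → q* = 69.1579, p* = 172.4211.
A tax t gives Δq = t/0.95 and wedge t, so DWL = t²/1.9.
t²/1.9 = 190 → t² = 361 → t = 19.

19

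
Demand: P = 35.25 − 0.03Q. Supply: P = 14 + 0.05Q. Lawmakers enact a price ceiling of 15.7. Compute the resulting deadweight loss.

2146.01

Competitive equilibrium: 35.25 − 0.03Q = 14 + 0.05Q → Q* = 265.625, P* = 27.2813.
At the ceiling P = 15.7, quantity supplied = (15.7 − 14)/0.05 = 34.
Willingness to pay at Q' = 34: 35.25 − 0.03·34 = 34.23.
ΔQ = 265.625 − 34 = 231.625; wedge = 34.23 − 15.7 = 18.53.
Welfare loss = ½ × 231.625 × 18.53 = 2146.01.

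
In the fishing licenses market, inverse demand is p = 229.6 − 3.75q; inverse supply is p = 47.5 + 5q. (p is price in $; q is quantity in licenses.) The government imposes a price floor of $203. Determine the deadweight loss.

$823.31

Competitive equilibrium: 229.6 − 3.75q = 47.5 + 5q → q* = 20.81143, p* = 151.55714.
At the floor p = 203, quantity demanded = (229.6 − 203)/3.75 = 7.09333.
Sellers' marginal cost at q' = 7.09333: 47.5 + 5·7.09333 = 82.96665.
Δq = 20.81143 − 7.09333 = 13.7181; wedge = 203 − 82.96665 = 120.03335.
The triangle = ½ × 13.7181 × 120.03335 = $823.31.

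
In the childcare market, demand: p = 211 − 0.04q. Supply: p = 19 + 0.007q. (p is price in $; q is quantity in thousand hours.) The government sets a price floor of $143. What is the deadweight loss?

$133685.21 thousand

Competitive equilibrium: 211 − 0.04q = 19 + 0.007q → q* = 4085.1064, p* = 47.5957.
At the floor p = 143, quantity demanded = (211 − 143)/0.04 = 1700.
Sellers' marginal cost at q' = 1700: 19 + 0.007·1700 = 30.9.
Δq = 4085.1064 − 1700 = 2385.1064; wedge = 143 − 30.9 = 112.1.
DWL = ½ × 2385.1064 × 112.1 = $133685.21 thousand.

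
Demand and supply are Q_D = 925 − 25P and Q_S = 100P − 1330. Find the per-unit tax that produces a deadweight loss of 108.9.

In inverse form: demand P = 37 − 0.04Q, supply P = 13.3 + 0.01Q.
Competitive equilibrium: 37 − 0.04Q = 13.3 + 0.01Q → Q* = 474, P* = 18.04.
A tax t gives ΔQ = t/0.05 and wedge t, so DWL = t²/0.1.
t²/0.1 = 108.9 → t² = 10.89 → t = 3.3.

3.3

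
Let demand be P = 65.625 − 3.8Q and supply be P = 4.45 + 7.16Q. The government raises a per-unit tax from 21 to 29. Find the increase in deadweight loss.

18.25

Competitive equilibrium: 65.625 − 3.8Q = 4.45 + 7.16Q → Q* = 5.5817, P* = 44.4147.
For a per-unit tax t: ΔQ = t/10.96, so DWL = ½·t·(t/10.96) = t²/21.92.
At t = 21: DWL = 20.119. At t = 29: DWL = 38.367.
Increase = 38.367 − 20.119 = 18.25.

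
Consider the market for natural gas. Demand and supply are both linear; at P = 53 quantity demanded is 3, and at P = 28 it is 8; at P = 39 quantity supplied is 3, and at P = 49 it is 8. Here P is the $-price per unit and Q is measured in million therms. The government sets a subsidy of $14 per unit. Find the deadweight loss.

$14 million

Demand slope = (28 − 53)/(8 − 3) = −5, so P = 68 − 5Q.
Supply slope = (49 − 39)/(8 − 3) = 2, so P = 33 + 2Q.
Competitive equilibrium: 68 − 5Q = 33 + 2Q → Q* = 5, P* = 43.
The subsidy lowers effective supply by 14: P = 19 + 2Q.
New quantity: 68 − 5Q = 19 + 2Q → Q' = 7.
Overproduction ΔQ = 7 − 5 = 2; wedge = subsidy = 14.
Welfare loss = ½ × 2 × 14 = $14 million.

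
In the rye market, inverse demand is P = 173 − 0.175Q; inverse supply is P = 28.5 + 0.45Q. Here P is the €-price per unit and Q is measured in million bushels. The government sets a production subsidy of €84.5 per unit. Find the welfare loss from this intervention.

Competitive equilibrium: 173 − 0.175Q = 28.5 + 0.45Q → Q* = 231.2, P* = 132.54.
The subsidy lowers effective supply by 84.5: P = 0.45Q − 56.
New quantity: 173 − 0.175Q = 0.45Q − 56 → Q' = 366.4.
Overproduction ΔQ = 366.4 − 231.2 = 135.2; wedge = subsidy = 84.5.
Deadweight loss = ½ × 135.2 × 84.5 = €5712.20 million.

€5712.20 million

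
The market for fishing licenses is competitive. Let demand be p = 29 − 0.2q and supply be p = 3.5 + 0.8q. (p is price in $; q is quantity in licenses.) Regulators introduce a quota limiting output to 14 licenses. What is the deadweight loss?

Competitive equilibrium: 29 − 0.2q = 3.5 + 0.8q → q* = 25.5, p* = 23.9.
At q = 14: demand price = 29 − 0.2·14 = 26.2; supply price = 3.5 + 0.8·14 = 14.7.
Δq = 25.5 − 14 = 11.5; wedge = 26.2 − 14.7 = 11.5.
Deadweight loss = ½ × 11.5 × 11.5 = $66.125.

$66.125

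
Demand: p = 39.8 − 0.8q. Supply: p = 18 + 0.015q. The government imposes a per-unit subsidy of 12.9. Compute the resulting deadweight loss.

Competitive equilibrium: 39.8 − 0.8q = 18 + 0.015q → q* = 26.7485, p* = 18.4012.
The subsidy lowers effective supply by 12.9: p = 5.1 + 0.015q.
New quantity: 39.8 − 0.8q = 5.1 + 0.015q → q' = 42.5767.
Overproduction Δq = 42.5767 − 26.7485 = 15.8282; wedge = subsidy = 12.9.
The triangle = ½ × 15.8282 × 12.9 = 102.09.

102.09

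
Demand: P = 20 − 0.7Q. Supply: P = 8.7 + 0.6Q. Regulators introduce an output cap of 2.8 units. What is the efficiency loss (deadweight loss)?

22.57

Competitive equilibrium: 20 − 0.7Q = 8.7 + 0.6Q → Q* = 8.6923, P* = 13.9154.
At Q = 2.8: demand price = 20 − 0.7·2.8 = 18.04; supply price = 8.7 + 0.6·2.8 = 10.38.
ΔQ = 8.6923 − 2.8 = 5.8923; wedge = 18.04 − 10.38 = 7.66.
The triangle = ½ × 5.8923 × 7.66 = 22.57.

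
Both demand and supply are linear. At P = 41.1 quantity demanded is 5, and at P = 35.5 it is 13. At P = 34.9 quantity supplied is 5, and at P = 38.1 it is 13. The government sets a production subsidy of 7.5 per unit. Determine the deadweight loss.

25.57

Demand slope = (35.5 − 41.1)/(13 − 5) = −0.7, so P = 44.6 − 0.7Q.
Supply slope = (38.1 − 34.9)/(13 − 5) = 0.4, so P = 32.9 + 0.4Q.
Competitive equilibrium: 44.6 − 0.7Q = 32.9 + 0.4Q → Q* = 10.6364, P* = 37.1545.
The subsidy lowers effective supply by 7.5: P = 25.4 + 0.4Q.
New quantity: 44.6 − 0.7Q = 25.4 + 0.4Q → Q' = 17.4545.
Overproduction ΔQ = 17.4545 − 10.6364 = 6.8181; wedge = subsidy = 7.5.
Welfare loss = ½ × 6.8181 × 7.5 = 25.57.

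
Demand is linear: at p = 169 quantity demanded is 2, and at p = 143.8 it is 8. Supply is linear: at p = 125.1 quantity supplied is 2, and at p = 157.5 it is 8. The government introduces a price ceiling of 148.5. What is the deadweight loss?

Demand slope = (143.8 − 169)/(8 − 2) = −4.2, so p = 177.4 − 4.2q.
Supply slope = (157.5 − 125.1)/(8 − 2) = 5.4, so p = 114.3 + 5.4q.
Competitive equilibrium: 177.4 − 4.2q = 114.3 + 5.4q → q* = 6.5729, p* = 149.7938.
At the ceiling p = 148.5, quantity supplied = (148.5 − 114.3)/5.4 = 6.3333.
Willingness to pay at q' = 6.3333: 177.4 − 4.2·6.3333 = 150.8001.
Δq = 6.5729 − 6.3333 = 0.2396; wedge = 150.8001 − 148.5 = 2.3001.
DWL = ½ × 0.2396 × 2.3001 = 0.28.

0.28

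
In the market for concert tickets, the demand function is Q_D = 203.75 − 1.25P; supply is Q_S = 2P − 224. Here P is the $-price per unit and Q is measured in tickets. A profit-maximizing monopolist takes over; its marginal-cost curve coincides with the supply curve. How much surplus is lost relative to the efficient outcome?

$145.18

In inverse form: demand P = 163 − 0.8Q, supply P = 112 + 0.5Q.
Competitive equilibrium: 163 − 0.8Q = 112 + 0.5Q → Q* = 39.2308, P* = 131.6154.
Marginal revenue: MR = 163 − 1.6Q. Set MR = MC: 163 − 1.6Q = 112 + 0.5Q → Q_m = 24.2857.
Price P_m = 163 − 0.8·24.2857 = 143.5714; MC(Q_m) = 112 + 0.5·24.2857 = 124.1429.
Competitive Q* = 39.2308, so ΔQ = 14.9451; wedge = 143.5714 − 124.1429 = 19.4285.
Welfare loss = ½ × 14.9451 × 19.4285 = $145.18.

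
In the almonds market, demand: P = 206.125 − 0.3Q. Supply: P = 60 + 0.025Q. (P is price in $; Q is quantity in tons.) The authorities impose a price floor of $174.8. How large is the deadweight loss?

Competitive equilibrium: 206.125 − 0.3Q = 60 + 0.025Q → Q* = 449.6154, P* = 71.2404.
At the floor P = 174.8, quantity demanded = (206.125 − 174.8)/0.3 = 104.4167.
Sellers' marginal cost at Q' = 104.4167: 60 + 0.025·104.4167 = 62.6104.
ΔQ = 449.6154 − 104.4167 = 345.1987; wedge = 174.8 − 62.6104 = 112.1896.
The triangle = ½ × 345.1987 × 112.1896 = $19363.85.

$19363.85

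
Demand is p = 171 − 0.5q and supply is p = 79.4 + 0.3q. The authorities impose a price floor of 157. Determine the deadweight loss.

2992.90

Competitive equilibrium: 171 − 0.5q = 79.4 + 0.3q → q* = 114.5, p* = 113.75.
At the floor p = 157, quantity demanded = (171 − 157)/0.5 = 28.
Sellers' marginal cost at q' = 28: 79.4 + 0.3·28 = 87.8.
Δq = 114.5 − 28 = 86.5; wedge = 157 − 87.8 = 69.2.
Welfare loss = ½ × 86.5 × 69.2 = 2992.90.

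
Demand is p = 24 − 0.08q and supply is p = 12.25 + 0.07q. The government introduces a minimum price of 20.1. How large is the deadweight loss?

65.64

Competitive equilibrium: 24 − 0.08q = 12.25 + 0.07q → q* = 78.3333, p* = 17.7333.
At the floor p = 20.1, quantity demanded = (24 − 20.1)/0.08 = 48.75.
Sellers' marginal cost at q' = 48.75: 12.25 + 0.07·48.75 = 15.6625.
Δq = 78.3333 − 48.75 = 29.5833; wedge = 20.1 − 15.6625 = 4.4375.
Deadweight loss = ½ × 29.5833 × 4.4375 = 65.64.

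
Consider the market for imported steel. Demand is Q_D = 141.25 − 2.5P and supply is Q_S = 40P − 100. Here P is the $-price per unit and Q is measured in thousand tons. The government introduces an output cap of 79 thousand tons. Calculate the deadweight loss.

In inverse form: demand P = 56.5 − 0.4Q, supply P = 2.5 + 0.025Q.
Competitive equilibrium: 56.5 − 0.4Q = 2.5 + 0.025Q → Q* = 127.0588, P* = 5.6765.
At Q = 79: demand price = 56.5 − 0.4·79 = 24.9; supply price = 2.5 + 0.025·79 = 4.475.
ΔQ = 127.0588 − 79 = 48.0588; wedge = 24.9 − 4.475 = 20.425.
Welfare loss = ½ × 48.0588 × 20.425 = $490.80 thousand.

$490.80 thousand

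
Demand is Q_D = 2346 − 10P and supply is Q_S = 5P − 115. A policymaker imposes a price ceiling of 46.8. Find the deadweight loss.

In inverse form: demand P = 234.6 − 0.1Q, supply P = 23 + 0.2Q.
Competitive equilibrium: 234.6 − 0.1Q = 23 + 0.2Q → Q* = 705.33333, P* = 164.06667.
At the ceiling P = 46.8, quantity supplied = (46.8 − 23)/0.2 = 119.
Willingness to pay at Q' = 119: 234.6 − 0.1·119 = 222.7.
ΔQ = 705.33333 − 119 = 586.33333; wedge = 222.7 − 46.8 = 175.9.
DWL = ½ × 586.33333 × 175.9 = 51568.02.

51568.02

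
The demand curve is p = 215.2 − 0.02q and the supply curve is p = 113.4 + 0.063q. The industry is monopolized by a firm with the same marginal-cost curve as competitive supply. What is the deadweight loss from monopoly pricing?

Competitive equilibrium: 215.2 − 0.02q = 113.4 + 0.063q → q* = 1226.506, p* = 190.6699.
Marginal revenue: MR = 215.2 − 0.04q. Set MR = MC: 215.2 − 0.04q = 113.4 + 0.063q → q_m = 988.3495.
Price p_m = 215.2 − 0.02·988.3495 = 195.433; MC(q_m) = 113.4 + 0.063·988.3495 = 175.666.
Competitive q* = 1226.506, so Δq = 238.1565; wedge = 195.433 − 175.666 = 19.767.
Welfare loss = ½ × 238.1565 × 19.767 = 2353.82.

2353.82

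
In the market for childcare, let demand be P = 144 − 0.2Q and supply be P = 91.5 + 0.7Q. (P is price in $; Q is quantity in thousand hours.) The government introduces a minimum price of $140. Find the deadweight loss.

Competitive equilibrium: 144 − 0.2Q = 91.5 + 0.7Q → Q* = 58.3333, P* = 132.3333.
At the floor P = 140, quantity demanded = (144 − 140)/0.2 = 20.
Sellers' marginal cost at Q' = 20: 91.5 + 0.7·20 = 105.5.
ΔQ = 58.3333 − 20 = 38.3333; wedge = 140 − 105.5 = 34.5.
Welfare loss = ½ × 38.3333 × 34.5 = $661.25 thousand.

$661.25 thousand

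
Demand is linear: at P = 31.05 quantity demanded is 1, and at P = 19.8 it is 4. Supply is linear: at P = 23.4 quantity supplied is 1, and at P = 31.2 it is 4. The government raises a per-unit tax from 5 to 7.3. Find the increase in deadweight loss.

Demand slope = (19.8 − 31.05)/(4 − 1) = −3.75, so P = 34.8 − 3.75Q.
Supply slope = (31.2 − 23.4)/(4 − 1) = 2.6, so P = 20.8 + 2.6Q.
Competitive equilibrium: 34.8 − 3.75Q = 20.8 + 2.6Q → Q* = 2.2047, P* = 26.5323.
For a per-unit tax t: ΔQ = t/6.35, so DWL = ½·t·(t/6.35) = t²/12.7.
At t = 5: DWL = 1.969. At t = 7.3: DWL = 4.196.
Increase = 4.196 − 1.969 = 2.23.

2.23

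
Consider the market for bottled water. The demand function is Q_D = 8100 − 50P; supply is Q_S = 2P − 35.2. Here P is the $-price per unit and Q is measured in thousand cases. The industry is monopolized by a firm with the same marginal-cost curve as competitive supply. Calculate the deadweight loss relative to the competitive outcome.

$27.50 thousand

In inverse form: demand P = 162 − 0.02Q, supply P = 17.6 + 0.5Q.
Competitive equilibrium: 162 − 0.02Q = 17.6 + 0.5Q → Q* = 277.6923, P* = 156.4462.
Marginal revenue: MR = 162 − 0.04Q. Set MR = MC: 162 − 0.04Q = 17.6 + 0.5Q → Q_m = 267.4074.
Price P_m = 162 − 0.02·267.4074 = 156.6519; MC(Q_m) = 17.6 + 0.5·267.4074 = 151.3037.
Competitive Q* = 277.6923, so ΔQ = 10.2849; wedge = 156.6519 − 151.3037 = 5.3482.
Deadweight loss = ½ × 10.2849 × 5.3482 = $27.50 thousand.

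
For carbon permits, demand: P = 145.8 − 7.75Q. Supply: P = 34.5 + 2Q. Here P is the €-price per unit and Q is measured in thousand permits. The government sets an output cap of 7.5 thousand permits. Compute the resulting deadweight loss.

€74.73 thousand

Competitive equilibrium: 145.8 − 7.75Q = 34.5 + 2Q → Q* = 11.41538, P* = 57.33077.
At Q = 7.5: demand price = 145.8 − 7.75·7.5 = 87.675; supply price = 34.5 + 2·7.5 = 49.5.
ΔQ = 11.41538 − 7.5 = 3.91538; wedge = 87.675 − 49.5 = 38.175.
Welfare loss = ½ × 3.91538 × 38.175 = €74.73 thousand.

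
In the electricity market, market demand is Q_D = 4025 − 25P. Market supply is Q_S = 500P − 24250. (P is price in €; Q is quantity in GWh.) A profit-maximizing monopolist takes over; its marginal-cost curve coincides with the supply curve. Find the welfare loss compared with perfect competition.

€35852.38

In inverse form: demand P = 161 − 0.04Q, supply P = 48.5 + 0.002Q.
Competitive equilibrium: 161 − 0.04Q = 48.5 + 0.002Q → Q* = 2678.57143, P* = 53.85714.
Marginal revenue: MR = 161 − 0.08Q. Set MR = MC: 161 − 0.08Q = 48.5 + 0.002Q → Q_m = 1371.95122.
Price P_m = 161 − 0.04·1371.95122 = 106.12195; MC(Q_m) = 48.5 + 0.002·1371.95122 = 51.2439.
Competitive Q* = 2678.57143, so ΔQ = 1306.62021; wedge = 106.12195 − 51.2439 = 54.87805.
Deadweight loss = ½ × 1306.62021 × 54.87805 = €35852.38.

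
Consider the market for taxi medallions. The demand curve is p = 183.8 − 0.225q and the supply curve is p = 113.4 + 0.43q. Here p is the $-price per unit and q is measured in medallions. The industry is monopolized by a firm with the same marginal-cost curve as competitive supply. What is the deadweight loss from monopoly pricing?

$247.33

Competitive equilibrium: 183.8 − 0.225q = 113.4 + 0.43q → q* = 107.4809, p* = 159.6168.
Marginal revenue: MR = 183.8 − 0.45q. Set MR = MC: 183.8 − 0.45q = 113.4 + 0.43q → q_m = 80.
Price p_m = 183.8 − 0.225·80 = 165.8; MC(q_m) = 113.4 + 0.43·80 = 147.8.
Competitive q* = 107.4809, so Δq = 27.4809; wedge = 165.8 − 147.8 = 18.
DWL = ½ × 27.4809 × 18 = $247.33.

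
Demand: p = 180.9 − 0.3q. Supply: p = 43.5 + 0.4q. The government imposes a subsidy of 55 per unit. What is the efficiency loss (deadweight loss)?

2160.71

Competitive equilibrium: 180.9 − 0.3q = 43.5 + 0.4q → q* = 196.2857, p* = 122.0143.
The subsidy lowers effective supply by 55: p = 0.4q − 11.5.
New quantity: 180.9 − 0.3q = 0.4q − 11.5 → q' = 274.8571.
Overproduction Δq = 274.8571 − 196.2857 = 78.5714; wedge = subsidy = 55.
Deadweight loss = ½ × 78.5714 × 55 = 2160.71.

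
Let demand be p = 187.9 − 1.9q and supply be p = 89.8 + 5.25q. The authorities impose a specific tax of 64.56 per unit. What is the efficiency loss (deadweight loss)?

Competitive equilibrium: 187.9 − 1.9q = 89.8 + 5.25q → q* = 13.7203, p* = 161.8315.
With the tax, the buyer price exceeds the seller price by 64.56: (187.9 − 1.9q) − (89.8 + 5.25q) = 64.56 → q' = 4.6909.
Δq = 13.7203 − 4.6909 = 9.0294; the wedge equals the tax, 64.56.
The triangle = ½ × 9.0294 × 64.56 = 291.47.

291.47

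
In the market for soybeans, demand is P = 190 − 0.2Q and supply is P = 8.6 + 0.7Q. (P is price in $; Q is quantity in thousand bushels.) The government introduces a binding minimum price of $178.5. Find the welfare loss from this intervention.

Competitive equilibrium: 190 − 0.2Q = 8.6 + 0.7Q → Q* = 201.5556, P* = 149.6889.
At the floor P = 178.5, quantity demanded = (190 − 178.5)/0.2 = 57.5.
Sellers' marginal cost at Q' = 57.5: 8.6 + 0.7·57.5 = 48.85.
ΔQ = 201.5556 − 57.5 = 144.0556; wedge = 178.5 − 48.85 = 129.65.
DWL = ½ × 144.0556 × 129.65 = $9338.40 thousand.

$9338.40 thousand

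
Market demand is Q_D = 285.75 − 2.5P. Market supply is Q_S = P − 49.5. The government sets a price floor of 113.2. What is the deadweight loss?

1326.75

In inverse form: demand P = 114.3 − 0.4Q, supply P = 49.5 + Q.
Competitive equilibrium: 114.3 − 0.4Q = 49.5 + Q → Q* = 46.2857, P* = 95.7857.
At the floor P = 113.2, quantity demanded = (114.3 − 113.2)/0.4 = 2.75.
Sellers' marginal cost at Q' = 2.75: 49.5 + 1·2.75 = 52.25.
ΔQ = 46.2857 − 2.75 = 43.5357; wedge = 113.2 − 52.25 = 60.95.
The triangle = ½ × 43.5357 × 60.95 = 1326.75.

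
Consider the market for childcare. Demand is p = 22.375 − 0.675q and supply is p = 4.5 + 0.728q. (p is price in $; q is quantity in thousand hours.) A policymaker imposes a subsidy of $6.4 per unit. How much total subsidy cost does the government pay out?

Competitive equilibrium: 22.375 − 0.675q = 4.5 + 0.728q → q* = 12.7406, p* = 13.7751.
The subsidy lowers effective supply by 6.4: p = 0.728q − 1.9.
New quantity: 22.375 − 0.675q = 0.728q − 1.9 → q' = 17.3022.
Total subsidy cost = 6.4 × 17.3022 = $110.73 thousand.

$110.73 thousand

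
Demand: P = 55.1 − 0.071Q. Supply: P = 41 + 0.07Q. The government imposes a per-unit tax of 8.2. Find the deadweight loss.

Competitive equilibrium: 55.1 − 0.071Q = 41 + 0.07Q → Q* = 100, P* = 48.
With the tax, the buyer price exceeds the seller price by 8.2: (55.1 − 0.071Q) − (41 + 0.07Q) = 8.2 → Q' = 41.844.
ΔQ = 100 − 41.844 = 58.156; the wedge equals the tax, 8.2.
DWL = ½ × 58.156 × 8.2 = 238.44.

238.44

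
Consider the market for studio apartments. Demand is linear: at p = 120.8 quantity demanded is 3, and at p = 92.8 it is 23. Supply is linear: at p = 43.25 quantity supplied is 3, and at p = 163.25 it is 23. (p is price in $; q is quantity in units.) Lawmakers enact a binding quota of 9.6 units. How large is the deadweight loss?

$55.69

Demand slope = (92.8 − 120.8)/(23 − 3) = −1.4, so p = 125 − 1.4q.
Supply slope = (163.25 − 43.25)/(23 − 3) = 6, so p = 25.25 + 6q.
Competitive equilibrium: 125 − 1.4q = 25.25 + 6q → q* = 13.4797, p* = 106.1284.
At q = 9.6: demand price = 125 − 1.4·9.6 = 111.56; supply price = 25.25 + 6·9.6 = 82.85.
Δq = 13.4797 − 9.6 = 3.8797; wedge = 111.56 − 82.85 = 28.71.
DWL = ½ × 3.8797 × 28.71 = $55.69.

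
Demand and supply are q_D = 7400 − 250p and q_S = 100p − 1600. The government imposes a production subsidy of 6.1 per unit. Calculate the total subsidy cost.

8583.57

In inverse form: demand p = 29.6 − 0.004q, supply p = 16 + 0.01q.
Competitive equilibrium: 29.6 − 0.004q = 16 + 0.01q → q* = 971.4286, p* = 25.7143.
The subsidy lowers effective supply by 6.1: p = 9.9 + 0.01q.
New quantity: 29.6 − 0.004q = 9.9 + 0.01q → q' = 1407.1429.
Total subsidy cost = 6.1 × 1407.1429 = 8583.57.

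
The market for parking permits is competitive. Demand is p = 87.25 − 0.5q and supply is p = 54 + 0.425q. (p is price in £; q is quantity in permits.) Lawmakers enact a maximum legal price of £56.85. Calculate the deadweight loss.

Competitive equilibrium: 87.25 − 0.5q = 54 + 0.425q → q* = 35.9459, p* = 69.277.
At the ceiling p = 56.85, quantity supplied = (56.85 − 54)/0.425 = 6.7059.
Willingness to pay at q' = 6.7059: 87.25 − 0.5·6.7059 = 83.8971.
Δq = 35.9459 − 6.7059 = 29.24; wedge = 83.8971 − 56.85 = 27.0471.
Deadweight loss = ½ × 29.24 × 27.0471 = £395.43.

£395.43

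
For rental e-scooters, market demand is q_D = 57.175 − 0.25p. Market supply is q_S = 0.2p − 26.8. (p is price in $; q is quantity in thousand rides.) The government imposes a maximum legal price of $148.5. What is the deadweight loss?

In inverse form: demand p = 228.7 − 4q, supply p = 134 + 5q.
Competitive equilibrium: 228.7 − 4q = 134 + 5q → q* = 10.5222, p* = 186.6111.
At the ceiling p = 148.5, quantity supplied = (148.5 − 134)/5 = 2.9.
Willingness to pay at q' = 2.9: 228.7 − 4·2.9 = 217.1.
Δq = 10.5222 − 2.9 = 7.6222; wedge = 217.1 − 148.5 = 68.6.
Welfare loss = ½ × 7.6222 × 68.6 = $261.44 thousand.

$261.44 thousand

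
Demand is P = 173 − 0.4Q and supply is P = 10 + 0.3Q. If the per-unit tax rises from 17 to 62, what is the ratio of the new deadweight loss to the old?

13.301

Competitive equilibrium: 173 − 0.4Q = 10 + 0.3Q → Q* = 232.8571, P* = 79.8571.
For a per-unit tax t: ΔQ = t/0.7, so DWL = ½·t·(t/0.7) = t²/1.4.
At t = 17: DWL = 206.429. At t = 62: DWL = 2745.714.
Ratio = (62/17)² = 13.301.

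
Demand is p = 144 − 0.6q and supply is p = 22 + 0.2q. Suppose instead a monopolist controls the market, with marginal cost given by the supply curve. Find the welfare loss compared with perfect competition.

1708.62

Competitive equilibrium: 144 − 0.6q = 22 + 0.2q → q* = 152.5, p* = 52.5.
Marginal revenue: MR = 144 − 1.2q. Set MR = MC: 144 − 1.2q = 22 + 0.2q → q_m = 87.1429.
Price p_m = 144 − 0.6·87.1429 = 91.7143; MC(q_m) = 22 + 0.2·87.1429 = 39.4286.
Competitive q* = 152.5, so Δq = 65.3571; wedge = 91.7143 − 39.4286 = 52.2857.
Welfare loss = ½ × 65.3571 × 52.2857 = 1708.62.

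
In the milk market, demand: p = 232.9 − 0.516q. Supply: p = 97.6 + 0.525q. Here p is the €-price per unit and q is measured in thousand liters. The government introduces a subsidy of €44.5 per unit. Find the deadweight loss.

€951.13 thousand

Competitive equilibrium: 232.9 − 0.516q = 97.6 + 0.525q → q* = 129.9712, p* = 165.8349.
The subsidy lowers effective supply by 44.5: p = 53.1 + 0.525q.
New quantity: 232.9 − 0.516q = 53.1 + 0.525q → q' = 172.7185.
Overproduction Δq = 172.7185 − 129.9712 = 42.7473; wedge = subsidy = 44.5.
Welfare loss = ½ × 42.7473 × 44.5 = €951.13 thousand.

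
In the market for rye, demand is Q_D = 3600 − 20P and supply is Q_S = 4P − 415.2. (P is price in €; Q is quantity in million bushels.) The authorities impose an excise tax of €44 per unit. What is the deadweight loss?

€3226.67 million

In inverse form: demand P = 180 − 0.05Q, supply P = 103.8 + 0.25Q.
Competitive equilibrium: 180 − 0.05Q = 103.8 + 0.25Q → Q* = 254, P* = 167.3.
With the tax, the buyer price exceeds the seller price by 44: (180 − 0.05Q) − (103.8 + 0.25Q) = 44 → Q' = 107.3333.
ΔQ = 254 − 107.3333 = 146.6667; the wedge equals the tax, 44.
The triangle = ½ × 146.6667 × 44 = €3226.67 million.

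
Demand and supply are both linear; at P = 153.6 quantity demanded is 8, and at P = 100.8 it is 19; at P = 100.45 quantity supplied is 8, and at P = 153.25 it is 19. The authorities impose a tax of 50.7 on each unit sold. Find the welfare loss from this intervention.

Demand slope = (100.8 − 153.6)/(19 − 8) = −4.8, so P = 192 − 4.8Q.
Supply slope = (153.25 − 100.45)/(19 − 8) = 4.8, so P = 62.05 + 4.8Q.
Competitive equilibrium: 192 − 4.8Q = 62.05 + 4.8Q → Q* = 13.5365, P* = 127.025.
With the tax, the buyer price exceeds the seller price by 50.7: (192 − 4.8Q) − (62.05 + 4.8Q) = 50.7 → Q' = 8.2552.
ΔQ = 13.5365 − 8.2552 = 5.2813; the wedge equals the tax, 50.7.
Deadweight loss = ½ × 5.2813 × 50.7 = 133.88.

133.88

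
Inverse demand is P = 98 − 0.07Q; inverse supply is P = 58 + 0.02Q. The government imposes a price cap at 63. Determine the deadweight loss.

1701.39

Competitive equilibrium: 98 − 0.07Q = 58 + 0.02Q → Q* = 444.4444, P* = 66.8889.
At the ceiling P = 63, quantity supplied = (63 − 58)/0.02 = 250.
Willingness to pay at Q' = 250: 98 − 0.07·250 = 80.5.
ΔQ = 444.4444 − 250 = 194.4444; wedge = 80.5 − 63 = 17.5.
Welfare loss = ½ × 194.4444 × 17.5 = 1701.39.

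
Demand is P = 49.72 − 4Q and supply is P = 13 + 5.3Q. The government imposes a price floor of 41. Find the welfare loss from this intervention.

Competitive equilibrium: 49.72 − 4Q = 13 + 5.3Q → Q* = 3.9484, P* = 33.9265.
At the floor P = 41, quantity demanded = (49.72 − 41)/4 = 2.18.
Sellers' marginal cost at Q' = 2.18: 13 + 5.3·2.18 = 24.554.
ΔQ = 3.9484 − 2.18 = 1.7684; wedge = 41 − 24.554 = 16.446.
The triangle = ½ × 1.7684 × 16.446 = 14.54.

14.54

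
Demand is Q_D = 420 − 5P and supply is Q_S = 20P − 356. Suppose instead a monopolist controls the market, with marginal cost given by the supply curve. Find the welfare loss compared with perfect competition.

1731.33

In inverse form: demand P = 84 − 0.2Q, supply P = 17.8 + 0.05Q.
Competitive equilibrium: 84 − 0.2Q = 17.8 + 0.05Q → Q* = 264.8, P* = 31.04.
Marginal revenue: MR = 84 − 0.4Q. Set MR = MC: 84 − 0.4Q = 17.8 + 0.05Q → Q_m = 147.1111.
Price P_m = 84 − 0.2·147.1111 = 54.5778; MC(Q_m) = 17.8 + 0.05·147.1111 = 25.1556.
Competitive Q* = 264.8, so ΔQ = 117.6889; wedge = 54.5778 − 25.1556 = 29.4222.
Deadweight loss = ½ × 117.6889 × 29.4222 = 1731.33.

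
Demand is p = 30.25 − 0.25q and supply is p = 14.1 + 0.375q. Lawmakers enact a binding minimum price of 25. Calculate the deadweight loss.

Competitive equilibrium: 30.25 − 0.25q = 14.1 + 0.375q → q* = 25.84, p* = 23.79.
At the floor p = 25, quantity demanded = (30.25 − 25)/0.25 = 21.
Sellers' marginal cost at q' = 21: 14.1 + 0.375·21 = 21.975.
Δq = 25.84 − 21 = 4.84; wedge = 25 − 21.975 = 3.025.
Deadweight loss = ½ × 4.84 × 3.025 = 7.32.

7.32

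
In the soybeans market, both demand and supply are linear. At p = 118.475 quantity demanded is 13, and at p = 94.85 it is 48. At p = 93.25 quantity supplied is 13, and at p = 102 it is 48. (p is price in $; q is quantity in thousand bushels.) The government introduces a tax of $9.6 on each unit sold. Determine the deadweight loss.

$49.82 thousand

Demand slope = (94.85 − 118.475)/(48 − 13) = −0.675, so p = 127.25 − 0.675q.
Supply slope = (102 − 93.25)/(48 − 13) = 0.25, so p = 90 + 0.25q.
Competitive equilibrium: 127.25 − 0.675q = 90 + 0.25q → q* = 40.2703, p* = 100.0676.
With the tax, the buyer price exceeds the seller price by 9.6: (127.25 − 0.675q) − (90 + 0.25q) = 9.6 → q' = 29.8919.
Δq = 40.2703 − 29.8919 = 10.3784; the wedge equals the tax, 9.6.
The triangle = ½ × 10.3784 × 9.6 = $49.82 thousand.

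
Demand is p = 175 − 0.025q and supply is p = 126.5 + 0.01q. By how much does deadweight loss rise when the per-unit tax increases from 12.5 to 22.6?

Competitive equilibrium: 175 − 0.025q = 126.5 + 0.01q → q* = 1385.7143, p* = 140.3571.
For a per-unit tax t: Δq = t/0.035, so DWL = ½·t·(t/0.035) = t²/0.07.
At t = 12.5: DWL = 2232.143. At t = 22.6: DWL = 7296.571.
Increase = 7296.571 − 2232.143 = 5064.43.

5064.43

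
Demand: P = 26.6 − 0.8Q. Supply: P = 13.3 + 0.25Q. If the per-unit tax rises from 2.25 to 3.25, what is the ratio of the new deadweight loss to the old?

2.086

Competitive equilibrium: 26.6 − 0.8Q = 13.3 + 0.25Q → Q* = 12.6667, P* = 16.4667.
For a per-unit tax t: ΔQ = t/1.05, so DWL = ½·t·(t/1.05) = t²/2.1.
At t = 2.25: DWL = 2.411. At t = 3.25: DWL = 5.030.
Ratio = (3.25/2.25)² = 2.086.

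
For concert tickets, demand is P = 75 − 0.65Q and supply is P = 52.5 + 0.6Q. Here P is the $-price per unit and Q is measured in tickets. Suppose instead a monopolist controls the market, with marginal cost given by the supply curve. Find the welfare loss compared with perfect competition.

$23.70

Competitive equilibrium: 75 − 0.65Q = 52.5 + 0.6Q → Q* = 18, P* = 63.3.
Marginal revenue: MR = 75 − 1.3Q. Set MR = MC: 75 − 1.3Q = 52.5 + 0.6Q → Q_m = 11.8421.
Price P_m = 75 − 0.65·11.8421 = 67.3026; MC(Q_m) = 52.5 + 0.6·11.8421 = 59.6053.
Competitive Q* = 18, so ΔQ = 6.1579; wedge = 67.3026 − 59.6053 = 7.6973.
The triangle = ½ × 6.1579 × 7.6973 = $23.70.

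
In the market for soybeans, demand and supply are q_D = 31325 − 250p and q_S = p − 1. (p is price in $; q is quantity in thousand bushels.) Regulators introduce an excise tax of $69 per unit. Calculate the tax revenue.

In inverse form: demand p = 125.3 − 0.004q, supply p = 1 + q.
Competitive equilibrium: 125.3 − 0.004q = 1 + q → q* = 123.8048, p* = 124.8048.
With the tax, the buyer price exceeds the seller price by 69: (125.3 − 0.004q) − (1 + q) = 69 → q' = 55.0797.
Tax revenue = 69 × 55.0797 = $3800.50 thousand.

$3800.50 thousand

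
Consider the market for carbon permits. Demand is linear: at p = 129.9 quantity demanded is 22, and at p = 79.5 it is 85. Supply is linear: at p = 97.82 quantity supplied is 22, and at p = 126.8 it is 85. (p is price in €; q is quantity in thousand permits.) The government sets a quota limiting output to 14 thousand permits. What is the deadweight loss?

€705.34 thousand

Demand slope = (79.5 − 129.9)/(85 − 22) = −0.8, so p = 147.5 − 0.8q.
Supply slope = (126.8 − 97.82)/(85 − 22) = 0.46, so p = 87.7 + 0.46q.
Competitive equilibrium: 147.5 − 0.8q = 87.7 + 0.46q → q* = 47.4603, p* = 109.5317.
At q = 14: demand price = 147.5 − 0.8·14 = 136.3; supply price = 87.7 + 0.46·14 = 94.14.
Δq = 47.4603 − 14 = 33.4603; wedge = 136.3 − 94.14 = 42.16.
Welfare loss = ½ × 33.4603 × 42.16 = €705.34 thousand.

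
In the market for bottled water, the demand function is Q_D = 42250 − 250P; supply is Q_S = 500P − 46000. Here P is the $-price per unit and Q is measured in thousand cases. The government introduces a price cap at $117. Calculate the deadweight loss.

In inverse form: demand P = 169 − 0.004Q, supply P = 92 + 0.002Q.
Competitive equilibrium: 169 − 0.004Q = 92 + 0.002Q → Q* = 12833.3333, P* = 117.6667.
At the ceiling P = 117, quantity supplied = (117 − 92)/0.002 = 12500.
Willingness to pay at Q' = 12500: 169 − 0.004·12500 = 119.
ΔQ = 12833.3333 − 12500 = 333.3333; wedge = 119 − 117 = 2.
Deadweight loss = ½ × 333.3333 × 2 = $333.33 thousand.

$333.33 thousand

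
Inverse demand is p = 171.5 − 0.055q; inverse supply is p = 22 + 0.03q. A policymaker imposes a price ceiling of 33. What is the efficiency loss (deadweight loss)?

82369.28

Competitive equilibrium: 171.5 − 0.055q = 22 + 0.03q → q* = 1758.82353, p* = 74.76471.
At the ceiling p = 33, quantity supplied = (33 − 22)/0.03 = 366.66667.
Willingness to pay at q' = 366.66667: 171.5 − 0.055·366.66667 = 151.33333.
Δq = 1758.82353 − 366.66667 = 1392.15686; wedge = 151.33333 − 33 = 118.33333.
The triangle = ½ × 1392.15686 × 118.33333 = 82369.28.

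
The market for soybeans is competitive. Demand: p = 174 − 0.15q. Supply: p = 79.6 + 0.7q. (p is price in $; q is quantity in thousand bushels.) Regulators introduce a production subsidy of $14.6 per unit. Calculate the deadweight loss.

Competitive equilibrium: 174 − 0.15q = 79.6 + 0.7q → q* = 111.0588, p* = 157.3412.
The subsidy lowers effective supply by 14.6: p = 65 + 0.7q.
New quantity: 174 − 0.15q = 65 + 0.7q → q' = 128.2353.
Overproduction Δq = 128.2353 − 111.0588 = 17.1765; wedge = subsidy = 14.6.
The triangle = ½ × 17.1765 × 14.6 = $125.39 thousand.

$125.39 thousand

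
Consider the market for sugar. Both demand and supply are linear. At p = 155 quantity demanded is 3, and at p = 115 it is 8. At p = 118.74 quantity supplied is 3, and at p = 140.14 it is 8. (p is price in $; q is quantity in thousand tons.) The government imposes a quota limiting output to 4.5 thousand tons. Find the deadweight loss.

$12.96 thousand

Demand slope = (115 − 155)/(8 − 3) = −8, so p = 179 − 8q.
Supply slope = (140.14 − 118.74)/(8 − 3) = 4.28, so p = 105.9 + 4.28q.
Competitive equilibrium: 179 − 8q = 105.9 + 4.28q → q* = 5.9528, p* = 131.3779.
At q = 4.5: demand price = 179 − 8·4.5 = 143; supply price = 105.9 + 4.28·4.5 = 125.16.
Δq = 5.9528 − 4.5 = 1.4528; wedge = 143 − 125.16 = 17.84.
The triangle = ½ × 1.4528 × 17.84 = $12.96 thousand.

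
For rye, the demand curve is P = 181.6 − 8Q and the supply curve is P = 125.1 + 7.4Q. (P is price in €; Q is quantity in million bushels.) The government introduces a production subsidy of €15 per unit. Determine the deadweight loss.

€7.31 million

Competitive equilibrium: 181.6 − 8Q = 125.1 + 7.4Q → Q* = 3.6688, P* = 152.2494.
The subsidy lowers effective supply by 15: P = 110.1 + 7.4Q.
New quantity: 181.6 − 8Q = 110.1 + 7.4Q → Q' = 4.6429.
Overproduction ΔQ = 4.6429 − 3.6688 = 0.9741; wedge = subsidy = 15.
DWL = ½ × 0.9741 × 15 = €7.31 million.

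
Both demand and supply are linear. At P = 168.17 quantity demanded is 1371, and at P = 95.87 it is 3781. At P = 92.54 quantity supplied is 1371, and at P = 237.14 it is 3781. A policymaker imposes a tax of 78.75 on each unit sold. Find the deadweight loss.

Demand slope = (95.87 − 168.17)/(3781 − 1371) = −0.03, so P = 209.3 − 0.03Q.
Supply slope = (237.14 − 92.54)/(3781 − 1371) = 0.06, so P = 10.28 + 0.06Q.
Competitive equilibrium: 209.3 − 0.03Q = 10.28 + 0.06Q → Q* = 2211.3333, P* = 142.96.
With the tax, the buyer price exceeds the seller price by 78.75: (209.3 − 0.03Q) − (10.28 + 0.06Q) = 78.75 → Q' = 1336.3333.
ΔQ = 2211.3333 − 1336.3333 = 875; the wedge equals the tax, 78.75.
Deadweight loss = ½ × 875 × 78.75 = 34453.125.

34453.125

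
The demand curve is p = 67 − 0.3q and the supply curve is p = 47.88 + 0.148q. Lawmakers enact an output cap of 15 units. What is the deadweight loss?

Competitive equilibrium: 67 − 0.3q = 47.88 + 0.148q → q* = 42.6786, p* = 54.1964.
At q = 15: demand price = 67 − 0.3·15 = 62.5; supply price = 47.88 + 0.148·15 = 50.1.
Δq = 42.6786 − 15 = 27.6786; wedge = 62.5 − 50.1 = 12.4.
The triangle = ½ × 27.6786 × 12.4 = 171.61.

171.61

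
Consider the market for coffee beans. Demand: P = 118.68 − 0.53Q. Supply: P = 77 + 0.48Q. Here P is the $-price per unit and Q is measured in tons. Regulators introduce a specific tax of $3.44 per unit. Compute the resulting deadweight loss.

$5.86

Competitive equilibrium: 118.68 − 0.53Q = 77 + 0.48Q → Q* = 41.2673, P* = 96.8083.
With the tax, the buyer price exceeds the seller price by 3.44: (118.68 − 0.53Q) − (77 + 0.48Q) = 3.44 → Q' = 37.8614.
ΔQ = 41.2673 − 37.8614 = 3.4059; the wedge equals the tax, 3.44.
The triangle = ½ × 3.4059 × 3.44 = $5.86.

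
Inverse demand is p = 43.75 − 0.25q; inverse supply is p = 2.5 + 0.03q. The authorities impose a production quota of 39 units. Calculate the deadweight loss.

Competitive equilibrium: 43.75 − 0.25q = 2.5 + 0.03q → q* = 147.3214, p* = 6.9196.
At q = 39: demand price = 43.75 − 0.25·39 = 34; supply price = 2.5 + 0.03·39 = 3.67.
Δq = 147.3214 − 39 = 108.3214; wedge = 34 − 3.67 = 30.33.
The triangle = ½ × 108.3214 × 30.33 = 1642.69.

1642.69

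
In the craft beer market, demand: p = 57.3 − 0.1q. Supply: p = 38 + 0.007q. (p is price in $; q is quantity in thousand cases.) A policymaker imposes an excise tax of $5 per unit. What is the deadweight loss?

$116.82 thousand

Competitive equilibrium: 57.3 − 0.1q = 38 + 0.007q → q* = 180.3738, p* = 39.2626.
With the tax, the buyer price exceeds the seller price by 5: (57.3 − 0.1q) − (38 + 0.007q) = 5 → q' = 133.6449.
Δq = 180.3738 − 133.6449 = 46.7289; the wedge equals the tax, 5.
Deadweight loss = ½ × 46.7289 × 5 = $116.82 thousand.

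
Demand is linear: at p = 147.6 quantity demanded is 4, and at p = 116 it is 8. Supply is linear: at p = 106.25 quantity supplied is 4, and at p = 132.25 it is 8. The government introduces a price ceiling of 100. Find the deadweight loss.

Demand slope = (116 − 147.6)/(8 − 4) = −7.9, so p = 179.2 − 7.9q.
Supply slope = (132.25 − 106.25)/(8 − 4) = 6.5, so p = 80.25 + 6.5q.
Competitive equilibrium: 179.2 − 7.9q = 80.25 + 6.5q → q* = 6.87153, p* = 124.91493.
At the ceiling p = 100, quantity supplied = (100 − 80.25)/6.5 = 3.03846.
Willingness to pay at q' = 3.03846: 179.2 − 7.9·3.03846 = 155.19617.
Δq = 6.87153 − 3.03846 = 3.83307; wedge = 155.19617 − 100 = 55.19617.
DWL = ½ × 3.83307 × 55.19617 = 105.79.

105.79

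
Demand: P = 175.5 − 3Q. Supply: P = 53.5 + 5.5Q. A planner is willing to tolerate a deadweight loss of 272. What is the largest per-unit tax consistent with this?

Competitive equilibrium: 175.5 − 3Q = 53.5 + 5.5Q → Q* = 14.3529, P* = 132.4412.
A tax t gives ΔQ = t/8.5 and wedge t, so DWL = t²/17.
t²/17 = 272 → t² = 4624 → t = 68.

68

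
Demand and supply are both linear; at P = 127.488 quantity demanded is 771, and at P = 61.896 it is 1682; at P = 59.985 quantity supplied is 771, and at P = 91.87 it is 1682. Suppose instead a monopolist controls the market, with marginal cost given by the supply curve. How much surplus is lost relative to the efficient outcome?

17010.92

Demand slope = (61.896 − 127.488)/(1682 − 771) = −0.072, so P = 183 − 0.072Q.
Supply slope = (91.87 − 59.985)/(1682 − 771) = 0.035, so P = 33 + 0.035Q.
Competitive equilibrium: 183 − 0.072Q = 33 + 0.035Q → Q* = 1401.8692, P* = 82.0654.
Marginal revenue: MR = 183 − 0.144Q. Set MR = MC: 183 − 0.144Q = 33 + 0.035Q → Q_m = 837.9888.
Price P_m = 183 − 0.072·837.9888 = 122.6648; MC(Q_m) = 33 + 0.035·837.9888 = 62.3296.
Competitive Q* = 1401.8692, so ΔQ = 563.8804; wedge = 122.6648 − 62.3296 = 60.3352.
The triangle = ½ × 563.8804 × 60.3352 = 17010.92.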